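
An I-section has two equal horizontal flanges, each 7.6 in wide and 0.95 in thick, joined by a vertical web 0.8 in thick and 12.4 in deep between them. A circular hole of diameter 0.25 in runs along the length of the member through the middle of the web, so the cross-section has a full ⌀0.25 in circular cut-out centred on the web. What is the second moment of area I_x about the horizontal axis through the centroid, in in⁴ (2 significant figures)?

I_x ≈ 770 in⁴

Split into non-overlapping primitives; take the origin at the lower-left of the bounding box.
Bottom flange: 7.6 × 0.95, A = 7.22 in², y = 0.475 in, Ī = 0.543 in⁴.
Web: 0.8 × 12.4, A = 9.92 in², y = 7.15 in, Ī = 127.1 in⁴.
Top flange: 7.6 × 0.95, A = 7.22 in², y = 13.83 in, Ī = 0.543 in⁴.
Hole (subtracted): ⌀0.25, A = 0.04909 in², y = 7.15 in, Ī = 0.0001917 in⁴.
By symmetry the centroid is at mid-height, ȳ = 7.15 in.
Transfer each piece to the horizontal axis through the centroid using Ī + A·d² with d = y − 7.15:
  bottom flange: d = -6.675 in → contributes +322.2 in⁴
  web: d = 0 in → contributes +127.1 in⁴
  top flange: d = 6.675 in → contributes +322.2 in⁴
  hole: d = 0 in → contributes −0.0001917 in⁴
Total I = 771.6 in⁴.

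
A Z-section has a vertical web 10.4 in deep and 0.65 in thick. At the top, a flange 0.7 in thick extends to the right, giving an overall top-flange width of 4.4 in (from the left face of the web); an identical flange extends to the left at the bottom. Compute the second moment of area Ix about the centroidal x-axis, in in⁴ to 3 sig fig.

Split into non-overlapping primitives; take the origin at the lower-left of the bounding box.
Web: 0.65 × 10.4, A = 6.76 in², y = 5.2 in, Ī = 60.93 in⁴.
Top flange (beyond web): 3.75 × 0.7, A = 2.625 in², y = 10.05 in, Ī = 0.10719 in⁴.
Bottom flange (beyond web): 3.75 × 0.7, A = 2.625 in², y = 0.35 in, Ī = 0.10719 in⁴.
Centroid: ȳ = ΣA·y / ΣA = 5.2 in.
Transfer each piece to the centroidal x-axis using Ī + A·d² with d = y − 5.2:
  web: d = 0 in → contributes +60.93 in⁴
  top flange (beyond web): d = 4.85 in → contributes +61.854 in⁴
  bottom flange (beyond web): d = -4.85 in → contributes +61.854 in⁴
Total I = 184.64 in⁴.

Ix ≈ 185 in⁴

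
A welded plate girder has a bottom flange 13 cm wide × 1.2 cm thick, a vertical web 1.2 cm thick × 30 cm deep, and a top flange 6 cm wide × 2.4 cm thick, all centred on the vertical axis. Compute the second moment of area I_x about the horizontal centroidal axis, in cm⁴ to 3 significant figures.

Decompose the section into non-overlapping parts with the origin at the bottom-left of its bounding rectangle.
Bottom plate: 13 × 1.2, A = 15.6 cm², y = 0.6 cm, Ī = 1.872 cm⁴.
Web plate: 1.2 × 30, A = 36 cm², y = 16.2 cm, Ī = 2 700 cm⁴.
Top plate: 6 × 2.4, A = 14.4 cm², y = 32.4 cm, Ī = 6.912 cm⁴.
Centroid: ȳ = ΣA·y / ΣA = 16.047 cm.
Transfer each piece to the horizontal centroidal axis using Ī + A·d² with d = y − 16.047:
  bottom plate: d = -15.447 cm → contributes +3724.3 cm⁴
  web plate: d = 0.15273 cm → contributes +2700.8 cm⁴
  top plate: d = 16.353 cm → contributes +3857.6 cm⁴
Total I = 10 283 cm⁴.

I_x ≈ 1.03 × 10⁴ cm⁴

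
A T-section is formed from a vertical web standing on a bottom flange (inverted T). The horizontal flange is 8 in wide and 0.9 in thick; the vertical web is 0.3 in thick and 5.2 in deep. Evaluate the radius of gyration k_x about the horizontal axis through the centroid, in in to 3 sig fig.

k_x ≈ 1.35 in

Break the section into simple shapes (no overlaps), measuring from the bottom-left corner of the bounding box.
Flange: 8 × 0.9, A = 7.2 in², y = 0.45 in, Ī = 0.486 in⁴.
Web: 0.3 × 5.2, A = 1.56 in², y = 3.5 in, Ī = 3.5152 in⁴.
Centroid: ȳ = ΣA·y / ΣA = 0.99315 in.
Transfer each piece to the horizontal axis through the centroid using Ī + A·d² with d = y − 0.99315:
  flange: d = -0.54315 in → contributes +2.6101 in⁴
  web: d = 2.5068 in → contributes +13.319 in⁴
Total I = 15.929 in⁴.
Radius of gyration: k = √(I/A) = √(15.929 / 8.76) = 1.3485 in.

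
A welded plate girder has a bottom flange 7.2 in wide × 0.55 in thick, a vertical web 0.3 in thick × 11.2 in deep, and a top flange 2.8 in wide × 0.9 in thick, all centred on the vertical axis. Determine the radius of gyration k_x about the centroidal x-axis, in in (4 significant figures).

Break the section into simple shapes (no overlaps), measuring from the bottom-left corner of the bounding box.
Bottom plate: 7.2 × 0.55, A = 3.96 in², y = 0.275 in, Ī = 0.099825 in⁴.
Web plate: 0.3 × 11.2, A = 3.36 in², y = 6.15 in, Ī = 35.1232 in⁴.
Top plate: 2.8 × 0.9, A = 2.52 in², y = 12.2 in, Ī = 0.1701 in⁴.
Centroid: ȳ = ΣA·y / ΣA = 5.33506 in.
Transfer each piece to the centroidal x-axis using Ī + A·d² with d = y − 5.33506:
  bottom plate: d = -5.06006 in → contributes +101.493 in⁴
  web plate: d = 0.814939 in → contributes +37.3547 in⁴
  top plate: d = 6.86494 in → contributes +118.931 in⁴
Total I = 257.778 in⁴.
Radius of gyration: k = √(I/A) = √(257.778 / 9.84) = 5.1183 in.

k_x ≈ 5.118 in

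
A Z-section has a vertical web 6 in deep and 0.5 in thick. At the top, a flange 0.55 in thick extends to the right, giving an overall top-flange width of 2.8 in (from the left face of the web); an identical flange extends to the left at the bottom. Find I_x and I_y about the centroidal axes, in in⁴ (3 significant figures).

I_x ≈ 27.9 in⁴, I_y ≈ 6.14 in⁴

Treat the section as a set of non-overlapping primitives; coordinates are from the bounding-box lower-left.
Web: 0.5 × 6, A = 3 in², y = 3 in, Ī = 9 in⁴.
Top flange (beyond web): 2.3 × 0.55, A = 1.265 in², y = 5.725 in, Ī = 0.031889 in⁴.
Bottom flange (beyond web): 2.3 × 0.55, A = 1.265 in², y = 0.275 in, Ī = 0.031889 in⁴.
Centroid: ȳ = ΣA·y / ΣA = 3 in.
Transfer each piece to the centroidal x-axis using Ī + A·d² with d = y − 3:
  web: d = 0 in → contributes +9 in⁴
  top flange (beyond web): d = 2.725 in → contributes +9.4253 in⁴
  bottom flange (beyond web): d = -2.725 in → contributes +9.4253 in⁴
Total I = 27.851 in⁴.
For the y-axis: x̄ = 2.55 in.
Repeating about the centroidal y-axis gives I_y = 6.1366 in⁴.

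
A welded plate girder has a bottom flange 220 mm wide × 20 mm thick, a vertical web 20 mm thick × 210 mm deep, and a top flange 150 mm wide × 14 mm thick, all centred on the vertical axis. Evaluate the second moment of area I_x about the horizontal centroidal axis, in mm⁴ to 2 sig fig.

Decompose the section into non-overlapping parts with the origin at the bottom-left of its bounding rectangle.
Bottom plate: 220 × 20, A = 4 400 mm², y = 10 mm, Ī = 146 667 mm⁴.
Web plate: 20 × 210, A = 4 200 mm², y = 125 mm, Ī = 15 435 000 mm⁴.
Top plate: 150 × 14, A = 2 100 mm², y = 237 mm, Ī = 34 300 mm⁴.
Centroid: ȳ = ΣA·y / ΣA = 99.69 mm.
Transfer each piece to the horizontal centroidal axis using Ī + A·d² with d = y − 99.69:
  bottom plate: d = -89.69 mm → contributes +35 542 824 mm⁴
  web plate: d = 25.31 mm → contributes +18 125 166 mm⁴
  top plate: d = 137.3 mm → contributes +39 626 860 mm⁴
Total I = 93 294 849 mm⁴.

I_x ≈ 9.3 × 10⁷ mm⁴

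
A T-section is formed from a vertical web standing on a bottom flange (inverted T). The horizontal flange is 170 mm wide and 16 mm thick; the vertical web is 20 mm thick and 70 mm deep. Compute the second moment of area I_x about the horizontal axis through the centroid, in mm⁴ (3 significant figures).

Break the section into simple shapes (no overlaps), measuring from the bottom-left corner of the bounding box.
Flange: 170 × 16, A = 2 720 mm², y = 8 mm, Ī = 58 027 mm⁴.
Web: 20 × 70, A = 1 400 mm², y = 51 mm, Ī = 571 667 mm⁴.
Centroid: ȳ = ΣA·y / ΣA = 22.612 mm.
Transfer each piece to the horizontal axis through the centroid using Ī + A·d² with d = y − 22.612:
  flange: d = -14.612 mm → contributes +638 748 mm⁴
  web: d = 28.388 mm → contributes +1 699 924 mm⁴
Total I = 2 338 672 mm⁴.

I_x ≈ 2.34 × 10⁶ mm⁴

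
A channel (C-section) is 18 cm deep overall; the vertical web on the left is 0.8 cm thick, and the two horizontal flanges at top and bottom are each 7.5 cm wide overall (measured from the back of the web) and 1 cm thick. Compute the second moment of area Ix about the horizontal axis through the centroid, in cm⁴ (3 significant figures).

Decompose the section into non-overlapping parts with the origin at the bottom-left of its bounding rectangle.
Web: 0.8 × 18, A = 14.4 cm², y = 9 cm, Ī = 388.8 cm⁴.
Top flange (beyond web): 6.7 × 1, A = 6.7 cm², y = 17.5 cm, Ī = 0.55833 cm⁴.
Bottom flange (beyond web): 6.7 × 1, A = 6.7 cm², y = 0.5 cm, Ī = 0.55833 cm⁴.
By symmetry the centroid is at mid-height, ȳ = 9 cm.
Transfer each piece to the horizontal axis through the centroid using Ī + A·d² with d = y − 9:
  web: d = 0 cm → contributes +388.8 cm⁴
  top flange (beyond web): d = 8.5 cm → contributes +484.63 cm⁴
  bottom flange (beyond web): d = -8.5 cm → contributes +484.63 cm⁴
Total I = 1358.1 cm⁴.

Ix ≈ 1360 cm⁴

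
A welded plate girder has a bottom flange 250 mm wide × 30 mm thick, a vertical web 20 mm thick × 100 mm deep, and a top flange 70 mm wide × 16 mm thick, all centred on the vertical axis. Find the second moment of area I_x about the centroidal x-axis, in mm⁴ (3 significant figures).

I_x ≈ 2.09 × 10⁷ mm⁴

Break the section into simple shapes (no overlaps), measuring from the bottom-left corner of the bounding box.
Bottom plate: 250 × 30, A = 7 500 mm², y = 15 mm, Ī = 562 500 mm⁴.
Web plate: 20 × 100, A = 2 000 mm², y = 80 mm, Ī = 1 666 667 mm⁴.
Top plate: 70 × 16, A = 1 120 mm², y = 138 mm, Ī = 23 893 mm⁴.
Centroid: ȳ = ΣA·y / ΣA = 40.213 mm.
Transfer each piece to the centroidal x-axis using Ī + A·d² with d = y − 40.213:
  bottom plate: d = -25.213 mm → contributes +5 330 142 mm⁴
  web plate: d = 39.787 mm → contributes +4 832 708 mm⁴
  top plate: d = 97.787 mm → contributes +10 733 709 mm⁴
Total I = 20 896 559 mm⁴.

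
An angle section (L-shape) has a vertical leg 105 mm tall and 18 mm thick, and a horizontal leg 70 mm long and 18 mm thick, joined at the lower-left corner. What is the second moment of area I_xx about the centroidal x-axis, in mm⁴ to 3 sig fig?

Decompose the section into non-overlapping parts with the origin at the bottom-left of its bounding rectangle.
Vertical leg: 18 × 105, A = 1 890 mm², y = 52.5 mm, Ī = 1 736 438 mm⁴.
Horizontal leg (remainder): 52 × 18, A = 936 mm², y = 9 mm, Ī = 25 272 mm⁴.
Centroid: ȳ = ΣA·y / ΣA = 38.092 mm.
Transfer each piece to the centroidal x-axis using Ī + A·d² with d = y − 38.092:
  vertical leg: d = 14.408 mm → contributes +2 128 764 mm⁴
  horizontal leg (remainder): d = -29.092 mm → contributes +817 470 mm⁴
Total I = 2 946 234 mm⁴.

I_xx ≈ 2.95 × 10⁶ mm⁴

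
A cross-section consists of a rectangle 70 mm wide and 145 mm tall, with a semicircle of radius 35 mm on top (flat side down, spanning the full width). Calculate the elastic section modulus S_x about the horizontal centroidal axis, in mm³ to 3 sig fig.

S_x ≈ 3.24 × 10⁵ mm³

Decompose the section into non-overlapping parts with the origin at the bottom-left of its bounding rectangle.
Rectangular body: 70 × 145, A = 10 150 mm², y = 72.5 mm, Ī = 17 783 646 mm⁴.
Semicircular cap: semicircle r = 35, A = 1924.2 mm², y = 159.85 mm, Ī = 164 704 mm⁴.
Centroid: ȳ = ΣA·y / ΣA = 86.421 mm.
Transfer each piece to the horizontal centroidal axis using Ī + A·d² with d = y − 86.421:
  rectangular body: d = -13.921 mm → contributes +19 750 760 mm⁴
  semicircular cap: d = 73.433 mm → contributes +10 540 936 mm⁴
Total I = 30 291 696 mm⁴.
Extreme fibre distance c = 93.579 mm; S = I/c = 323 703 mm³.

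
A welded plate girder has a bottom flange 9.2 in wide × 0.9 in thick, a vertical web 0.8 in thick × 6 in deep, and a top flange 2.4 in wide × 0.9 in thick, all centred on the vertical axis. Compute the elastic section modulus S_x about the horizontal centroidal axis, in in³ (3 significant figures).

S_x ≈ 20.8 in³

Split into non-overlapping primitives; take the origin at the lower-left of the bounding box.
Bottom plate: 9.2 × 0.9, A = 8.28 in², y = 0.45 in, Ī = 0.5589 in⁴.
Web plate: 0.8 × 6, A = 4.8 in², y = 3.9 in, Ī = 14.4 in⁴.
Top plate: 2.4 × 0.9, A = 2.16 in², y = 7.35 in, Ī = 0.1458 in⁴.
Centroid: ȳ = ΣA·y / ΣA = 2.5146 in.
Transfer each piece to the horizontal centroidal axis using Ī + A·d² with d = y − 2.5146:
  bottom plate: d = -2.0646 in → contributes +35.852 in⁴
  web plate: d = 1.3854 in → contributes +23.613 in⁴
  top plate: d = 4.8354 in → contributes +50.65 in⁴
Total I = 110.11 in⁴.
Extreme fibre distance c = 5.2854 in; S = I/c = 20.834 in³.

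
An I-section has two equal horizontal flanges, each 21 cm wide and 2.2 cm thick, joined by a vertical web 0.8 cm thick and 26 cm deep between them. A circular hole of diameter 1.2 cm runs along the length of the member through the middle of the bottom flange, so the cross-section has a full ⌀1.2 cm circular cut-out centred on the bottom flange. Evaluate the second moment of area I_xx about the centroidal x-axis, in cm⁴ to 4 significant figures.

Decompose the section into non-overlapping parts with the origin at the bottom-left of its bounding rectangle.
Bottom flange: 21 × 2.2, A = 46.2 cm², y = 1.1 cm, Ī = 18.634 cm⁴.
Web: 0.8 × 26, A = 20.8 cm², y = 15.2 cm, Ī = 1171.73 cm⁴.
Top flange: 21 × 2.2, A = 46.2 cm², y = 29.3 cm, Ī = 18.634 cm⁴.
Hole (subtracted): ⌀1.2, A = 1.13097 cm², y = 1.1 cm, Ī = 0.101788 cm⁴.
Centroid: ȳ = ΣA·y / ΣA = 15.3423 cm.
Transfer each piece to the centroidal x-axis using Ī + A·d² with d = y − 15.3423:
  bottom flange: d = -14.2423 cm → contributes +9389.98 cm⁴
  web: d = -0.142294 cm → contributes +1172.15 cm⁴
  top flange: d = 13.9577 cm → contributes +9019.21 cm⁴
  hole: d = -14.2423 cm → contributes −229.512 cm⁴
Total I = 19351.8 cm⁴.

I_xx ≈ 1.935 × 10⁴ cm⁴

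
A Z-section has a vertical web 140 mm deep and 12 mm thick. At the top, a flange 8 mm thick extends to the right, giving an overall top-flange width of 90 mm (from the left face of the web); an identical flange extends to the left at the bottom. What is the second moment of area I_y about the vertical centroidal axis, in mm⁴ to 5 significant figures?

I_y ≈ 3.1801 × 10⁶ mm⁴

Treat the section as a set of non-overlapping primitives; coordinates are from the bounding-box lower-left.
Web: 12 × 140, A = 1 680 mm², x = 84 mm, Ī = 20 160 mm⁴.
Top flange (beyond web): 78 × 8, A = 624 mm², x = 129 mm, Ī = 316 368 mm⁴.
Bottom flange (beyond web): 78 × 8, A = 624 mm², x = 39 mm, Ī = 316 368 mm⁴.
Centroid: x̄ = ΣA·x / ΣA = 84 mm.
Transfer each piece to the vertical centroidal axis using Ī + A·d² with d = x − 84:
  web: d = 0 mm → contributes +20 160 mm⁴
  top flange (beyond web): d = 45 mm → contributes +1 579 968 mm⁴
  bottom flange (beyond web): d = -45 mm → contributes +1 579 968 mm⁴
Total I = 3 180 096 mm⁴.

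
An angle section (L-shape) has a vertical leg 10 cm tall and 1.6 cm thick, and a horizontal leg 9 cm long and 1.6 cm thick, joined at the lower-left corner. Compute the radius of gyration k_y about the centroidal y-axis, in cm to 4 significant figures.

Decompose the section into non-overlapping parts with the origin at the bottom-left of its bounding rectangle.
Vertical leg: 1.6 × 10, A = 16 cm², x = 0.8 cm, Ī = 3.41333 cm⁴.
Horizontal leg (remainder): 7.4 × 1.6, A = 11.84 cm², x = 5.3 cm, Ī = 54.0299 cm⁴.
Centroid: x̄ = ΣA·x / ΣA = 2.71379 cm.
Transfer each piece to the centroidal y-axis using Ī + A·d² with d = x − 2.71379:
  vertical leg: d = -1.91379 cm → contributes +62.015 cm⁴
  horizontal leg (remainder): d = 2.58621 cm → contributes +133.221 cm⁴
Total I = 195.236 cm⁴.
Radius of gyration: k = √(I/A) = √(195.236 / 27.84) = 2.64817 cm.

k_y ≈ 2.648 cm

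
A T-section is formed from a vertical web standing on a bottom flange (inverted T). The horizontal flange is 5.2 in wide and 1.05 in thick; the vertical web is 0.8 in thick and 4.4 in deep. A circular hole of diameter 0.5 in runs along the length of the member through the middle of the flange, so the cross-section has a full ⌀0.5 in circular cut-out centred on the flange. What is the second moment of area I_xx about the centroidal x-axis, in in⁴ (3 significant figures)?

Treat the section as a set of non-overlapping primitives; coordinates are from the bounding-box lower-left.
Flange: 5.2 × 1.05, A = 5.46 in², y = 0.525 in, Ī = 0.50164 in⁴.
Web: 0.8 × 4.4, A = 3.52 in², y = 3.25 in, Ī = 5.6789 in⁴.
Hole (subtracted): ⌀0.5, A = 0.19635 in², y = 0.525 in, Ī = 0.003068 in⁴.
Centroid: ȳ = ΣA·y / ΣA = 1.617 in.
Transfer each piece to the centroidal x-axis using Ī + A·d² with d = y − 1.617:
  flange: d = -1.092 in → contributes +7.0128 in⁴
  web: d = 1.633 in → contributes +15.065 in⁴
  hole: d = -1.092 in → contributes −0.23722 in⁴
Total I = 21.841 in⁴.

I_xx ≈ 21.8 in⁴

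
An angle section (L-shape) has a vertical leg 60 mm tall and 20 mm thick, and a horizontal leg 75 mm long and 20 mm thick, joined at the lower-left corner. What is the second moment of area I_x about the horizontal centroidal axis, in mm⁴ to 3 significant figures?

I_x ≈ 6.26 × 10⁵ mm⁴

Break the section into simple shapes (no overlaps), measuring from the bottom-left corner of the bounding box.
Vertical leg: 20 × 60, A = 1 200 mm², y = 30 mm, Ī = 360 000 mm⁴.
Horizontal leg (remainder): 55 × 20, A = 1 100 mm², y = 10 mm, Ī = 36 667 mm⁴.
Centroid: ȳ = ΣA·y / ΣA = 20.435 mm.
Transfer each piece to the horizontal centroidal axis using Ī + A·d² with d = y − 20.435:
  vertical leg: d = 9.5652 mm → contributes +469 792 mm⁴
  horizontal leg (remainder): d = -10.435 mm → contributes +156 440 mm⁴
Total I = 626 232 mm⁴.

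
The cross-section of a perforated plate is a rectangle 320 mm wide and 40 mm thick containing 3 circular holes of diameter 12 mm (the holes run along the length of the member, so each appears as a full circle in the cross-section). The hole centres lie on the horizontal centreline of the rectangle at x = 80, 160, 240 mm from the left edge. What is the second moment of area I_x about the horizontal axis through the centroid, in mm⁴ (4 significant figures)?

I_x ≈ 1.704 × 10⁶ mm⁴

Split into non-overlapping primitives; take the origin at the lower-left of the bounding box.
Plate: 320 × 40, A = 12 800 mm², y = 20 mm, Ī = 1 706 667 mm⁴.
Hole 1 (subtracted): ⌀12, A = 113.097 mm², y = 20 mm, Ī = 1017.88 mm⁴.
Hole 2 (subtracted): ⌀12, A = 113.097 mm², y = 20 mm, Ī = 1017.88 mm⁴.
Hole 3 (subtracted): ⌀12, A = 113.097 mm², y = 20 mm, Ī = 1017.88 mm⁴.
By symmetry the centroid is at mid-height, ȳ = 20 mm.
All pieces are centred on the horizontal axis through the centroid, so I = ΣĪ (holes subtracted) = 1 703 613 mm⁴.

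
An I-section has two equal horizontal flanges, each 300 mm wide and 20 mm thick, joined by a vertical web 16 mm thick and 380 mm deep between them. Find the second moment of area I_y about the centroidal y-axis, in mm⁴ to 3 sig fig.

Decompose the section into non-overlapping parts with the origin at the bottom-left of its bounding rectangle.
Bottom flange: 300 × 20, A = 6 000 mm², x = 150 mm, Ī = 45 000 000 mm⁴.
Web: 16 × 380, A = 6 080 mm², x = 150 mm, Ī = 129 707 mm⁴.
Top flange: 300 × 20, A = 6 000 mm², x = 150 mm, Ī = 45 000 000 mm⁴.
By symmetry the centroid is at mid-width, x̄ = 150 mm.
All pieces are centred on the centroidal y-axis, so I = ΣĪ = 90 129 707 mm⁴.

I_y ≈ 9.01 × 10⁷ mm⁴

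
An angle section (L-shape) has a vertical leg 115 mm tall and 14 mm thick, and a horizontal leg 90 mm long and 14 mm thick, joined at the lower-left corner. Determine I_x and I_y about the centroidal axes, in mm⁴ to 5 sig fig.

Decompose the section into non-overlapping parts with the origin at the bottom-left of its bounding rectangle.
Vertical leg: 14 × 115, A = 1 610 mm², y = 57.5 mm, Ī = 1 774 354 mm⁴.
Horizontal leg (remainder): 76 × 14, A = 1 064 mm², y = 7 mm, Ī = 17378.67 mm⁴.
Centroid: ȳ = ΣA·y / ΣA = 37.40576 mm.
Transfer each piece to the centroidal x-axis using Ī + A·d² with d = y − 37.40576:
  vertical leg: d = 20.09424 mm → contributes +2 424 438 mm⁴
  horizontal leg (remainder): d = -30.40576 mm → contributes +1 001 058 mm⁴
Total I = 3 425 495 mm⁴.
For the y-axis: x̄ = 24.90576 mm.
Repeating about the centroidal y-axis gives I_y = 1 835 708 mm⁴.

I_x ≈ 3.4255 × 10⁶ mm⁴, I_y ≈ 1.8357 × 10⁶ mm⁴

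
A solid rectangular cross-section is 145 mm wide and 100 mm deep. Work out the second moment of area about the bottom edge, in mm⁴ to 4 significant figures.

The section: 145 × 100, A = 14 500 mm², y = 50 mm, Ī = 12 083 333 mm⁴.
Transfer it to the base of the section using Ī + A·d² with d = y − 0:
  the section: d = 50 mm → contributes +48 333 333 mm⁴
Total I = 48 333 333 mm⁴.

I_base ≈ 4.833 × 10⁷ mm⁴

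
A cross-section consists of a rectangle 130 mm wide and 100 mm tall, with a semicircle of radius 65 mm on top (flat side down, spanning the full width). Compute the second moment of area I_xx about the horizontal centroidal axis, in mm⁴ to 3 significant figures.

Treat the section as a set of non-overlapping primitives; coordinates are from the bounding-box lower-left.
Rectangular body: 130 × 100, A = 13 000 mm², y = 50 mm, Ī = 10 833 333 mm⁴.
Semicircular cap: semicircle r = 65, A = 6636.6 mm², y = 127.59 mm, Ī = 1 959 230 mm⁴.
Centroid: ȳ = ΣA·y / ΣA = 76.222 mm.
Transfer each piece to the horizontal centroidal axis using Ī + A·d² with d = y − 76.222:
  rectangular body: d = -26.222 mm → contributes +19 772 142 mm⁴
  semicircular cap: d = 51.365 mm → contributes +19 468 837 mm⁴
Total I = 39 240 978 mm⁴.

I_xx ≈ 3.92 × 10⁷ mm⁴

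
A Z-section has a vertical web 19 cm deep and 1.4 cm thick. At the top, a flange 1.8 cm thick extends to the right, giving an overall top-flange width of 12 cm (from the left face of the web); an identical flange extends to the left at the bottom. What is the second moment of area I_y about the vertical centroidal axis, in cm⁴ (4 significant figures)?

I_y ≈ 1735 cm⁴

Decompose the section into non-overlapping parts with the origin at the bottom-left of its bounding rectangle.
Web: 1.4 × 19, A = 26.6 cm², x = 11.3 cm, Ī = 4.34467 cm⁴.
Top flange (beyond web): 10.6 × 1.8, A = 19.08 cm², x = 17.3 cm, Ī = 178.652 cm⁴.
Bottom flange (beyond web): 10.6 × 1.8, A = 19.08 cm², x = 5.3 cm, Ī = 178.652 cm⁴.
Centroid: x̄ = ΣA·x / ΣA = 11.3 cm.
Transfer each piece to the vertical centroidal axis using Ī + A·d² with d = x − 11.3:
  web: d = 0 cm → contributes +4.34467 cm⁴
  top flange (beyond web): d = 6 cm → contributes +865.532 cm⁴
  bottom flange (beyond web): d = -6 cm → contributes +865.532 cm⁴
Total I = 1735.41 cm⁴.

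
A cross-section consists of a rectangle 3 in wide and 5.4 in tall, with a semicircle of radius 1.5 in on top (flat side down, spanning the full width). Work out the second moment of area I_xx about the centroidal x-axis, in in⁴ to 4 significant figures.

Decompose the section into non-overlapping parts with the origin at the bottom-left of its bounding rectangle.
Rectangular body: 3 × 5.4, A = 16.2 in², y = 2.7 in, Ī = 39.366 in⁴.
Semicircular cap: semicircle r = 1.5, A = 3.53429 in², y = 6.03662 in, Ī = 0.555645 in⁴.
Centroid: ȳ = ΣA·y / ΣA = 3.29757 in.
Transfer each piece to the centroidal x-axis using Ī + A·d² with d = y − 3.29757:
  rectangular body: d = -0.597568 in → contributes +45.1508 in⁴
  semicircular cap: d = 2.73905 in → contributes +27.0713 in⁴
Total I = 72.2221 in⁴.

I_xx ≈ 72.22 in⁴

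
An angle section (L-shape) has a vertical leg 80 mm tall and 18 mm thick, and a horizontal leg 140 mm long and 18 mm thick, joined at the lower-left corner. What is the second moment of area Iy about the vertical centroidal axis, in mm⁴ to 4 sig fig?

Decompose the section into non-overlapping parts with the origin at the bottom-left of its bounding rectangle.
Vertical leg: 18 × 80, A = 1 440 mm², x = 9 mm, Ī = 38 880 mm⁴.
Horizontal leg (remainder): 122 × 18, A = 2 196 mm², x = 79 mm, Ī = 2 723 772 mm⁴.
Centroid: x̄ = ΣA·x / ΣA = 51.2772 mm.
Transfer each piece to the vertical centroidal axis using Ī + A·d² with d = x − 51.2772:
  vertical leg: d = -42.2772 mm → contributes +2 612 684 mm⁴
  horizontal leg (remainder): d = 27.7228 mm → contributes +4 411 512 mm⁴
Total I = 7 024 197 mm⁴.

Iy ≈ 7.024 × 10⁶ mm⁴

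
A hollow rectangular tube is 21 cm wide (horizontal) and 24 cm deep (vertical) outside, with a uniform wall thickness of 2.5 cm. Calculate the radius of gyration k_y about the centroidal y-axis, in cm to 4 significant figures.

Break the section into simple shapes (no overlaps), measuring from the bottom-left corner of the bounding box.
Outer rectangle: 21 × 24, A = 504 cm², x = 10.5 cm, Ī = 18 522 cm⁴.
Inner void (subtracted): 16 × 19, A = 304 cm², x = 10.5 cm, Ī = 6485.33 cm⁴.
By symmetry the centroid is at mid-width, x̄ = 10.5 cm.
All pieces are centred on the centroidal y-axis, so I = ΣĪ (holes subtracted) = 12036.7 cm⁴.
Radius of gyration: k = √(I/A) = √(12036.7 / 200) = 7.75779 cm.

k_y ≈ 7.758 cm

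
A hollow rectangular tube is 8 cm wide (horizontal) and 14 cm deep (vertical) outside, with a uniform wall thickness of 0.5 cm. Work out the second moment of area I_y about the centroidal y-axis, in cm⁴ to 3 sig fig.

Break the section into simple shapes (no overlaps), measuring from the bottom-left corner of the bounding box.
Outer rectangle: 8 × 14, A = 112 cm², x = 4 cm, Ī = 597.33 cm⁴.
Inner void (subtracted): 7 × 13, A = 91 cm², x = 4 cm, Ī = 371.58 cm⁴.
By symmetry the centroid is at mid-width, x̄ = 4 cm.
All pieces are centred on the centroidal y-axis, so I = ΣĪ (holes subtracted) = 225.75 cm⁴.

I_y ≈ 226 cm⁴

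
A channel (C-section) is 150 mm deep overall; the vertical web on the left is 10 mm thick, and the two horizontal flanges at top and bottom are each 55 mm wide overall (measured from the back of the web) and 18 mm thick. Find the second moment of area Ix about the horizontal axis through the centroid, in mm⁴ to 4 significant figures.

Ix ≈ 9.913 × 10⁶ mm⁴

Break the section into simple shapes (no overlaps), measuring from the bottom-left corner of the bounding box.
Web: 10 × 150, A = 1 500 mm², y = 75 mm, Ī = 2 812 500 mm⁴.
Top flange (beyond web): 45 × 18, A = 810 mm², y = 141 mm, Ī = 21 870 mm⁴.
Bottom flange (beyond web): 45 × 18, A = 810 mm², y = 9 mm, Ī = 21 870 mm⁴.
By symmetry the centroid is at mid-height, ȳ = 75 mm.
Transfer each piece to the horizontal axis through the centroid using Ī + A·d² with d = y − 75:
  web: d = 0 mm → contributes +2 812 500 mm⁴
  top flange (beyond web): d = 66 mm → contributes +3 550 230 mm⁴
  bottom flange (beyond web): d = -66 mm → contributes +3 550 230 mm⁴
Total I = 9 912 960 mm⁴.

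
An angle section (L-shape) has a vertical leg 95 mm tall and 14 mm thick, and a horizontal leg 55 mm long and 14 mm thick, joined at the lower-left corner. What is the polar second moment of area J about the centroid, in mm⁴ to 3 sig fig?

Split into non-overlapping primitives; take the origin at the lower-left of the bounding box.
Vertical leg: 14 × 95, A = 1 330 mm², y = 47.5 mm, Ī = 1 000 271 mm⁴.
Horizontal leg (remainder): 41 × 14, A = 574 mm², y = 7 mm, Ī = 9375.3 mm⁴.
Centroid: ȳ = ΣA·y / ΣA = 35.29 mm.
Transfer each piece to the centroidal x-axis using Ī + A·d² with d = y − 35.29:
  vertical leg: d = 12.21 mm → contributes +1 198 538 mm⁴
  horizontal leg (remainder): d = -28.29 mm → contributes +468 776 mm⁴
Total I = 1 667 314 mm⁴.
For the y-axis: x̄ = 15.29 mm.
Repeating about the centroidal y-axis gives I_y = 405 354 mm⁴.
Polar second moment: J = I_x + I_y = 2 072 668 mm⁴.

J ≈ 2.07 × 10⁶ mm⁴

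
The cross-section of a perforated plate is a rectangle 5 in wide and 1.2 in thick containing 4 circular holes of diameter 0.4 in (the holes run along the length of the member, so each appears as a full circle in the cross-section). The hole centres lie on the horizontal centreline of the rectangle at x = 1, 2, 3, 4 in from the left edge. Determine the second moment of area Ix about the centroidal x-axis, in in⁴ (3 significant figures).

Ix ≈ 0.715 in⁴

Decompose the section into non-overlapping parts with the origin at the bottom-left of its bounding rectangle.
Plate: 5 × 1.2, A = 6 in², y = 0.6 in, Ī = 0.72 in⁴.
Hole 1 (subtracted): ⌀0.4, A = 0.12566 in², y = 0.6 in, Ī = 0.0012566 in⁴.
Hole 2 (subtracted): ⌀0.4, A = 0.12566 in², y = 0.6 in, Ī = 0.0012566 in⁴.
Hole 3 (subtracted): ⌀0.4, A = 0.12566 in², y = 0.6 in, Ī = 0.0012566 in⁴.
Hole 4 (subtracted): ⌀0.4, A = 0.12566 in², y = 0.6 in, Ī = 0.0012566 in⁴.
By symmetry the centroid is at mid-height, ȳ = 0.6 in.
All pieces are centred on the centroidal x-axis, so I = ΣĪ (holes subtracted) = 0.71497 in⁴.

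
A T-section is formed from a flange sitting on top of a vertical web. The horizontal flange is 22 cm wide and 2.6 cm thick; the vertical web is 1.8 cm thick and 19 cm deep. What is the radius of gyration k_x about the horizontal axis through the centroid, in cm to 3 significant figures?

k_x ≈ 6.24 cm

Decompose the section into non-overlapping parts with the origin at the bottom-left of its bounding rectangle.
Flange: 22 × 2.6, A = 57.2 cm², y = 20.3 cm, Ī = 32.223 cm⁴.
Web: 1.8 × 19, A = 34.2 cm², y = 9.5 cm, Ī = 1028.9 cm⁴.
Centroid: ȳ = ΣA·y / ΣA = 16.259 cm.
Transfer each piece to the horizontal axis through the centroid using Ī + A·d² with d = y − 16.259:
  flange: d = 4.0411 cm → contributes +966.34 cm⁴
  web: d = -6.7589 cm → contributes +2591.2 cm⁴
Total I = 3557.5 cm⁴.
Radius of gyration: k = √(I/A) = √(3557.5 / 91.4) = 6.2388 cm.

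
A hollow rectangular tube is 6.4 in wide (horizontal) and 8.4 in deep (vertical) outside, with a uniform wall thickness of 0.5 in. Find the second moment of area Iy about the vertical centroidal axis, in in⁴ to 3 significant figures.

Decompose the section into non-overlapping parts with the origin at the bottom-left of its bounding rectangle.
Outer rectangle: 6.4 × 8.4, A = 53.76 in², x = 3.2 in, Ī = 183.5 in⁴.
Inner void (subtracted): 5.4 × 7.4, A = 39.96 in², x = 3.2 in, Ī = 97.103 in⁴.
By symmetry the centroid is at mid-width, x̄ = 3.2 in.
All pieces are centred on the vertical centroidal axis, so I = ΣĪ (holes subtracted) = 86.398 in⁴.

Iy ≈ 86.4 in⁴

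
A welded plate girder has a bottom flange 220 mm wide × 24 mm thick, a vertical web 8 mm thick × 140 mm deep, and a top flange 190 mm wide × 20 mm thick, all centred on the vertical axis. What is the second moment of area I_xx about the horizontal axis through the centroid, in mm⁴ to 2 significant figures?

I_xx ≈ 6.0 × 10⁷ mm⁴

Treat the section as a set of non-overlapping primitives; coordinates are from the bounding-box lower-left.
Bottom plate: 220 × 24, A = 5 280 mm², y = 12 mm, Ī = 253 440 mm⁴.
Web plate: 8 × 140, A = 1 120 mm², y = 94 mm, Ī = 1 829 333 mm⁴.
Top plate: 190 × 20, A = 3 800 mm², y = 174 mm, Ī = 126 667 mm⁴.
Centroid: ȳ = ΣA·y / ΣA = 81.36 mm.
Transfer each piece to the horizontal axis through the centroid using Ī + A·d² with d = y − 81.36:
  bottom plate: d = -69.36 mm → contributes +25 652 217 mm⁴
  web plate: d = 12.64 mm → contributes +2 008 364 mm⁴
  top plate: d = 92.64 mm → contributes +32 741 120 mm⁴
Total I = 60 401 701 mm⁴.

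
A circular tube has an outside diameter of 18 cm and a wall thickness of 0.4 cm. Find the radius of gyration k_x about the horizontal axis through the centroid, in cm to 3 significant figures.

Decompose the section into non-overlapping parts with the origin at the bottom-left of its bounding rectangle.
Outer circle: ⌀18, A = 254.47 cm², y = 9 cm, Ī = 5 153 cm⁴.
Bore (subtracted): ⌀17.2, A = 232.35 cm², y = 9 cm, Ī = 4296.2 cm⁴.
By symmetry the centroid is at mid-height, ȳ = 9 cm.
All pieces are centred on the horizontal axis through the centroid, so I = ΣĪ (holes subtracted) = 856.81 cm⁴.
Radius of gyration: k = √(I/A) = √(856.81 / 22.117) = 6.2241 cm.

k_x ≈ 6.22 cm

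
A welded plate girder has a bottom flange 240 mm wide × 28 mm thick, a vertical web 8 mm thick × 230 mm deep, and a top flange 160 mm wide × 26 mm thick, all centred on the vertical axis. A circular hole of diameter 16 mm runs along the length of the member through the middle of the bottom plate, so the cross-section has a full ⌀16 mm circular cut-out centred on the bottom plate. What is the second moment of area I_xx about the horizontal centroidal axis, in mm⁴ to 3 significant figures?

I_xx ≈ 1.78 × 10⁸ mm⁴

Split into non-overlapping primitives; take the origin at the lower-left of the bounding box.
Bottom plate: 240 × 28, A = 6 720 mm², y = 14 mm, Ī = 439 040 mm⁴.
Web plate: 8 × 230, A = 1 840 mm², y = 143 mm, Ī = 8 111 333 mm⁴.
Top plate: 160 × 26, A = 4 160 mm², y = 271 mm, Ī = 234 347 mm⁴.
Hole (subtracted): ⌀16, A = 201.06 mm², y = 14 mm, Ī = 3 217 mm⁴.
Centroid: ȳ = ΣA·y / ΣA = 118.36 mm.
Transfer each piece to the horizontal centroidal axis using Ī + A·d² with d = y − 118.36:
  bottom plate: d = -104.36 mm → contributes +73 627 030 mm⁴
  web plate: d = 24.64 mm → contributes +9 228 426 mm⁴
  top plate: d = 152.64 mm → contributes +97 157 693 mm⁴
  hole: d = -104.36 mm → contributes −2 192 997 mm⁴
Total I = 177 820 152 mm⁴.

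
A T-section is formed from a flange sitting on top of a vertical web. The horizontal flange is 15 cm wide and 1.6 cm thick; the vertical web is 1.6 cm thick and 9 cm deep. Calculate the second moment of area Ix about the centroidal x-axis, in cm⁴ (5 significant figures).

Ix ≈ 355.13 cm⁴

Decompose the section into non-overlapping parts with the origin at the bottom-left of its bounding rectangle.
Flange: 15 × 1.6, A = 24 cm², y = 9.8 cm, Ī = 5.12 cm⁴.
Web: 1.6 × 9, A = 14.4 cm², y = 4.5 cm, Ī = 97.2 cm⁴.
Centroid: ȳ = ΣA·y / ΣA = 7.8125 cm.
Transfer each piece to the centroidal x-axis using Ī + A·d² with d = y − 7.8125:
  flange: d = 1.9875 cm → contributes +99.92375 cm⁴
  web: d = -3.3125 cm → contributes +255.2063 cm⁴
Total I = 355.13 cm⁴.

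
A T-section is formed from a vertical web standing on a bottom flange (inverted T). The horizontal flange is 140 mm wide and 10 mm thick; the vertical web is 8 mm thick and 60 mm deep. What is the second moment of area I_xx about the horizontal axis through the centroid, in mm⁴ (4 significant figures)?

Break the section into simple shapes (no overlaps), measuring from the bottom-left corner of the bounding box.
Flange: 140 × 10, A = 1 400 mm², y = 5 mm, Ī = 11666.7 mm⁴.
Web: 8 × 60, A = 480 mm², y = 40 mm, Ī = 144 000 mm⁴.
Centroid: ȳ = ΣA·y / ΣA = 13.9362 mm.
Transfer each piece to the horizontal axis through the centroid using Ī + A·d² with d = y − 13.9362:
  flange: d = -8.93617 mm → contributes +123 464 mm⁴
  web: d = 26.0638 mm → contributes +470 075 mm⁴
Total I = 593 539 mm⁴.

I_xx ≈ 5.935 × 10⁵ mm⁴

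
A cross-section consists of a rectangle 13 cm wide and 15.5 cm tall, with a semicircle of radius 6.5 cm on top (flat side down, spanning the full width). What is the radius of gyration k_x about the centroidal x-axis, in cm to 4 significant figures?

Break the section into simple shapes (no overlaps), measuring from the bottom-left corner of the bounding box.
Rectangular body: 13 × 15.5, A = 201.5 cm², y = 7.75 cm, Ī = 4034.2 cm⁴.
Semicircular cap: semicircle r = 6.5, A = 66.3661 cm², y = 18.2587 cm, Ī = 195.923 cm⁴.
Centroid: ȳ = ΣA·y / ΣA = 10.3536 cm.
Transfer each piece to the centroidal x-axis using Ī + A·d² with d = y − 10.3536:
  rectangular body: d = -2.60362 cm → contributes +5400.13 cm⁴
  semicircular cap: d = 7.90507 cm → contributes +4343.15 cm⁴
Total I = 9743.28 cm⁴.
Radius of gyration: k = √(I/A) = √(9743.28 / 267.866) = 6.03106 cm.

k_x ≈ 6.031 cm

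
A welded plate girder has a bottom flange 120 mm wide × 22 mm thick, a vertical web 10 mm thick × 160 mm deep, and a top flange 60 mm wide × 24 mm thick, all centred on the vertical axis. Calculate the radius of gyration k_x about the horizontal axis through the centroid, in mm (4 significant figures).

k_x ≈ 79.16 mm

Decompose the section into non-overlapping parts with the origin at the bottom-left of its bounding rectangle.
Bottom plate: 120 × 22, A = 2 640 mm², y = 11 mm, Ī = 106 480 mm⁴.
Web plate: 10 × 160, A = 1 600 mm², y = 102 mm, Ī = 3 413 333 mm⁴.
Top plate: 60 × 24, A = 1 440 mm², y = 194 mm, Ī = 69 120 mm⁴.
Centroid: ȳ = ΣA·y / ΣA = 83.0282 mm.
Transfer each piece to the horizontal axis through the centroid using Ī + A·d² with d = y − 83.0282:
  bottom plate: d = -72.0282 mm → contributes +13 802 951 mm⁴
  web plate: d = 18.9718 mm → contributes +3 989 222 mm⁴
  top plate: d = 110.972 mm → contributes +17 802 356 mm⁴
Total I = 35 594 529 mm⁴.
Radius of gyration: k = √(I/A) = √(35 594 529 / 5 680) = 79.1621 mm.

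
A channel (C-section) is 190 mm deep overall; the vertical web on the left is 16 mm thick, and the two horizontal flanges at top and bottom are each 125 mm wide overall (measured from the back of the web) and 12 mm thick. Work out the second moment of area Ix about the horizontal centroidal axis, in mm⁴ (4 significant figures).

Ix ≈ 2.990 × 10⁷ mm⁴

Break the section into simple shapes (no overlaps), measuring from the bottom-left corner of the bounding box.
Web: 16 × 190, A = 3 040 mm², y = 95 mm, Ī = 9 145 333 mm⁴.
Top flange (beyond web): 109 × 12, A = 1 308 mm², y = 184 mm, Ī = 15 696 mm⁴.
Bottom flange (beyond web): 109 × 12, A = 1 308 mm², y = 6 mm, Ī = 15 696 mm⁴.
By symmetry the centroid is at mid-height, ȳ = 95 mm.
Transfer each piece to the horizontal centroidal axis using Ī + A·d² with d = y − 95:
  web: d = 0 mm → contributes +9 145 333 mm⁴
  top flange (beyond web): d = 89 mm → contributes +10 376 364 mm⁴
  bottom flange (beyond web): d = -89 mm → contributes +10 376 364 mm⁴
Total I = 29 898 061 mm⁴.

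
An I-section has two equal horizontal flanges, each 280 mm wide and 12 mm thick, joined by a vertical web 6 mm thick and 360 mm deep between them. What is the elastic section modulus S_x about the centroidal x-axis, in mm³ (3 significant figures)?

S_x ≈ 1.33 × 10⁶ mm³

Break the section into simple shapes (no overlaps), measuring from the bottom-left corner of the bounding box.
Bottom flange: 280 × 12, A = 3 360 mm², y = 6 mm, Ī = 40 320 mm⁴.
Web: 6 × 360, A = 2 160 mm², y = 192 mm, Ī = 23 328 000 mm⁴.
Top flange: 280 × 12, A = 3 360 mm², y = 378 mm, Ī = 40 320 mm⁴.
By symmetry the centroid is at mid-height, ȳ = 192 mm.
Transfer each piece to the centroidal x-axis using Ī + A·d² with d = y − 192:
  bottom flange: d = -186 mm → contributes +116 282 880 mm⁴
  web: d = 0 mm → contributes +23 328 000 mm⁴
  top flange: d = 186 mm → contributes +116 282 880 mm⁴
Total I = 255 893 760 mm⁴.
Extreme fibre distance c = 192 mm; S = I/c = 1 332 780 mm³.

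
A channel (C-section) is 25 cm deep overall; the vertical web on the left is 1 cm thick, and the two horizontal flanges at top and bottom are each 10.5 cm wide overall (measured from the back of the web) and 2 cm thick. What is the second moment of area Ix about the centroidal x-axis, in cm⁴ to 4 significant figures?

Break the section into simple shapes (no overlaps), measuring from the bottom-left corner of the bounding box.
Web: 1 × 25, A = 25 cm², y = 12.5 cm, Ī = 1302.08 cm⁴.
Top flange (beyond web): 9.5 × 2, A = 19 cm², y = 24 cm, Ī = 6.33333 cm⁴.
Bottom flange (beyond web): 9.5 × 2, A = 19 cm², y = 1 cm, Ī = 6.33333 cm⁴.
By symmetry the centroid is at mid-height, ȳ = 12.5 cm.
Transfer each piece to the centroidal x-axis using Ī + A·d² with d = y − 12.5:
  web: d = 0 cm → contributes +1302.08 cm⁴
  top flange (beyond web): d = 11.5 cm → contributes +2519.08 cm⁴
  bottom flange (beyond web): d = -11.5 cm → contributes +2519.08 cm⁴
Total I = 6340.25 cm⁴.

Ix ≈ 6340 cm⁴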